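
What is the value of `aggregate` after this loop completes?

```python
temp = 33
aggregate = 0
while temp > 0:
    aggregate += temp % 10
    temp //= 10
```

Sum digits of 33
`aggregate` takes the values: 0 → 3 → 6

Answer: 6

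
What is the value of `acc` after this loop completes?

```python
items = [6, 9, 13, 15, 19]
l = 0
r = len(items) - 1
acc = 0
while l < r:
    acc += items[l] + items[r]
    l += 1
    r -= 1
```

Sum of pairs from ends
`acc` takes the values: 0 → 25 → 49

Answer: 49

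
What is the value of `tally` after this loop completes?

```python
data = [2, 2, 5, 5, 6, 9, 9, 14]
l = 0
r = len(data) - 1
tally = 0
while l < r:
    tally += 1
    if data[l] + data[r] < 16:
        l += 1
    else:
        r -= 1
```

Steps to find pair summing to 16
`tally` takes the values: 0 → 1 → 2 → 3 → 4 → 5 → 6 → 7

Answer: 7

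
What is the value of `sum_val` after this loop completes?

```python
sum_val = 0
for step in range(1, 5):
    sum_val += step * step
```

Sum of squares 1² to 4² = 30
`sum_val` takes the values: 0 → 1 → 5 → 14 → 30

Answer: 30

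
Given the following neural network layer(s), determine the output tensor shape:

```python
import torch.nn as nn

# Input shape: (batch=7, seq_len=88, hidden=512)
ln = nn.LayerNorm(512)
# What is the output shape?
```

Input: (7, 88, 512) -> Output: (7, 88, 512)

Answer: (7, 88, 512)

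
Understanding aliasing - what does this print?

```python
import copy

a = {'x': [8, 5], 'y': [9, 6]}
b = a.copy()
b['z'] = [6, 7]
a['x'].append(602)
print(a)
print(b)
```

Key concept: shallow copy of dict with mutable values.
Step by step:
`a = {'x': [8, 5], 'y': [9, 6]}` → a = {'x': [8, 5], 'y': [9, 6]}
`b = a.copy()` → b = {'x': [8, 5], 'y': [9, 6]}
`b['z'] = [6, 7]` → b = {'x': [8, 5], 'y': [9, 6], 'z': [6, 7]}
`a['x'].append(602)` → a = {'x': [8, 5, 602], 'y': [9, 6]}; b = {'x': [8, 5, 602], 'y': [9, 6], 'z': [6, 7]}
`print(a)` → prints {'x': [8, 5, 602], 'y': [9, 6]}
`print(b)` → prints {'x': [8, 5, 602], 'y': [9, 6], 'z': [6, 7]}

Answer:
{'x': [8, 5, 602], 'y': [9, 6]}
{'x': [8, 5, 602], 'y': [9, 6], 'z': [6, 7]}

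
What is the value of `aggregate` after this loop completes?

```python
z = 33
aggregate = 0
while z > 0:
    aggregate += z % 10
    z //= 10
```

Sum digits of 33
`aggregate` takes the values: 0 → 3 → 6

Answer: 6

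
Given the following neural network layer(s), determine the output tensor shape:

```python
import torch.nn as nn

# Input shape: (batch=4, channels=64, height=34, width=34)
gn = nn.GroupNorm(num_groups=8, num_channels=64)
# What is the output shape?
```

Input: (4, 64, 34, 34) -> Output: (4, 64, 34, 34)

Answer: (4, 64, 34, 34)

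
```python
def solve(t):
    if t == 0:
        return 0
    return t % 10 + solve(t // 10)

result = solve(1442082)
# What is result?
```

Sum of digits of 1442082: 2 + 8 + 0 + 2 + 4 + 4 + 1 = 21

Answer: 21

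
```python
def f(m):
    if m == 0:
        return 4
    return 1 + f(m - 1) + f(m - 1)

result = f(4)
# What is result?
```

f(m) = 1 + 2·f(m-1), f(0)=4. Closed form: (4+1)·2^4 - 1 = 79.

Answer: 79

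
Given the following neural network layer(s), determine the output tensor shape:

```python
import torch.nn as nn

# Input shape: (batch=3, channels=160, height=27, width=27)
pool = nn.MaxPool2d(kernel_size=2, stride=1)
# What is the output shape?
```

Input: (3, 160, 27, 27) -> Output: (3, 160, 26, 26)

Answer: (3, 160, 26, 26)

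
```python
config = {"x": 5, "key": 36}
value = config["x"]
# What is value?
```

Trace:
`config = {"x": 5, "key": 36}` → config = {'x': 5, 'key': 36}
`value = config["x"]` → value = 5
So value = 5

Answer: 5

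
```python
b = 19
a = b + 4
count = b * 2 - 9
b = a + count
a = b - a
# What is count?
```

Trace:
`b = 19` → b = 19
`a = b + 4` → a = 23
`count = b * 2 - 9` → count = 29
`b = a + count` → b = 52
`a = b - a` → a = 29
So count = 29

Answer: 29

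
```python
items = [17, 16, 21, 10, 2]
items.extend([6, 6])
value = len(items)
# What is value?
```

Trace:
`items = [17, 16, 21, 10, 2]` → items = [17, 16, 21, 10, 2]
`items.extend([6, 6])` → items = [17, 16, 21, 10, 2, 6, 6]
`value = len(items)` → value = 7
So value = 7

Answer: 7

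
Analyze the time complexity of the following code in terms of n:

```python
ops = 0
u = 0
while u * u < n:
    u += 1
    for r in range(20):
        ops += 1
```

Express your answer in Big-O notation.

Each loop level contributes: √n × 1. Multiplying the contributions gives O(√n).

Answer: O(√n)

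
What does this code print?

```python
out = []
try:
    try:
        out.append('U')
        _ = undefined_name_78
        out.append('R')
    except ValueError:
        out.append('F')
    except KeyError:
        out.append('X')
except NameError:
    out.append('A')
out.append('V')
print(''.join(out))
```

Execution trace: 'U' (try body) → 'A' (outer except NameError) → 'V' (after the try/except). Output: UAV

Answer: UAV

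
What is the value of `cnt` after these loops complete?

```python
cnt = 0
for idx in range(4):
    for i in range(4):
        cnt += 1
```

4 * 4 = 16
`cnt` takes the values: 0 → 1 → 2 → 3 → 4 → 5 → 6 → 7 → 8 → 9 → 10 → 11 → 12 → 13 → 14 → 15 → 16

Answer: 16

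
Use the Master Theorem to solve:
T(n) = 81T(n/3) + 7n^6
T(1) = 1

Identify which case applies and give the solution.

a=81, b=3, f(n)=7n^6. log_3(81) = 4. Since c=6 > 4 and the regularity condition holds (81(n/3)^6 = (81/3^6)n^6 with 81/3^6 < 1), Case 3 applies: T(n) = Θ(f(n)) = O(n^6).

Answer: O(n^6) - Case 3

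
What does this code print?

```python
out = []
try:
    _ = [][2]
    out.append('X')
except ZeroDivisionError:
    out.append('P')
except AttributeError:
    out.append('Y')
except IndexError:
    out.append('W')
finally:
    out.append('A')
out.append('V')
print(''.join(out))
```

Execution trace: 'W' (except IndexError) → 'A' (finally) → 'V' (after the try/except). Output: WAV

Answer: WAV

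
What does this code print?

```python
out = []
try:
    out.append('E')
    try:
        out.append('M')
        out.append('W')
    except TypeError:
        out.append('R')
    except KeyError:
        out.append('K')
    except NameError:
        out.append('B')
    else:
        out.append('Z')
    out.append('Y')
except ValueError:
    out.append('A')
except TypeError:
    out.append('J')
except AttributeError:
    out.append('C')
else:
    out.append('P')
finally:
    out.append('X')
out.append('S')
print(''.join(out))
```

Execution trace: 'E' (try body) → 'M' (inner try body) → 'W' (inner try body, no exception) → 'Z' (inner else) → 'Y' (try body, no exception) → 'P' (else) → 'X' (finally) → 'S' (after the try/except). Output: EMWZYPXS

Answer: EMWZYPXS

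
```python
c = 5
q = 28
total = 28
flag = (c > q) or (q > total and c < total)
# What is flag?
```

Trace:
`c = 5` → c = 5
`q = 28` → q = 28
`total = 28` → total = 28
`flag = (c > q) or (q > total and c < total)` → flag = False
So flag = False

Answer: False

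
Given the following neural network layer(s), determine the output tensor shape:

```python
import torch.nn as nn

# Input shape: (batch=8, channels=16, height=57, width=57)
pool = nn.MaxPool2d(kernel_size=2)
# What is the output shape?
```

Input: (8, 16, 57, 57) -> Output: (8, 16, 28, 28)

Answer: (8, 16, 28, 28)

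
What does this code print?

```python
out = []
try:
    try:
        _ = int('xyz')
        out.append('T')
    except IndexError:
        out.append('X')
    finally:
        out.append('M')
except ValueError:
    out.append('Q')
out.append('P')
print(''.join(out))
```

Execution trace: 'M' (finally) → 'Q' (outer except ValueError) → 'P' (after the try/except). Output: MQP

Answer: MQP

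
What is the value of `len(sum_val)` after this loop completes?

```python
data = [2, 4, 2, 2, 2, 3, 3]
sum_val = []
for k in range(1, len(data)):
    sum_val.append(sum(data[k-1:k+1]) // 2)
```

Number of 2-element averages
`sum_val` takes the values: [] → [3] → [3, 3] → [3, 3, 2] → [3, 3, 2, 2] → [3, 3, 2, 2, 2] → [3, 3, 2, 2, 2, 3]
So `len(sum_val)` = 6

Answer: 6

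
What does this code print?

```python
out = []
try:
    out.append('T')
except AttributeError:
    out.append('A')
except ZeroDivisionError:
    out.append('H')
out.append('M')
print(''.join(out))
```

Execution trace: 'T' (try body, no exception) → 'M' (after the try/except). Output: TM

Answer: TM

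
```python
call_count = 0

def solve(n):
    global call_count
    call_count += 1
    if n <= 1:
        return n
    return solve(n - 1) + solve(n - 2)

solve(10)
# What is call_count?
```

Calls(n) = 1 + Calls(n-1) + Calls(n-2); Calls(0)=Calls(1)=1. For n=10 this gives 177.

Answer: 177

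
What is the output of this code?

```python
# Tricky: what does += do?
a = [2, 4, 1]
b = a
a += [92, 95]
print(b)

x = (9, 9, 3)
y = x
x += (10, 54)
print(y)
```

Key concept: += behavior differs for mutable vs immutable.
Step by step:
`a = [2, 4, 1]` → a = [2, 4, 1]
`b = a` → b = [2, 4, 1] (same object as a)
`a += [92, 95]` → a = [2, 4, 1, 92, 95] (same object as b); b = [2, 4, 1, 92, 95] (same object as a)
`print(b)` → prints [2, 4, 1, 92, 95]
`x = (9, 9, 3)` → x = (9, 9, 3)
`y = x` → y = (9, 9, 3)
`x += (10, 54)` → x = (9, 9, 3, 10, 54)
`print(y)` → prints (9, 9, 3)

Answer:
[2, 4, 1, 92, 95]
(9, 9, 3)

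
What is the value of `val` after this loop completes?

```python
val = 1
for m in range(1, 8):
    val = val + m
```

Start at 1, add 1 through 7
`val` takes the values: 1 → 2 → 4 → 7 → 11 → 16 → 22 → 29

Answer: 29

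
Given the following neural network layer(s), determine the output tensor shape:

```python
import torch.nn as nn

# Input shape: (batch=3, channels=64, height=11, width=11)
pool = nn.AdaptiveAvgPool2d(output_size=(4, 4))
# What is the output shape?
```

Input: (3, 64, 11, 11) -> Output: (3, 64, 4, 4)

Answer: (3, 64, 4, 4)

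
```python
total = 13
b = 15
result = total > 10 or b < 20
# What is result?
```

Trace:
`total = 13` → total = 13
`b = 15` → b = 15
`result = total > 10 or b < 20` → result = True
So result = True

Answer: True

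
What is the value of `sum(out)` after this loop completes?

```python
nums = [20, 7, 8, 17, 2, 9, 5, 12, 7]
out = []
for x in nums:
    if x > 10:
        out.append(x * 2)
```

Sum of doubled values > 10
`out` takes the values: [] → [40] → [40, 34] → [40, 34, 24]
So `sum(out)` = 98

Answer: 98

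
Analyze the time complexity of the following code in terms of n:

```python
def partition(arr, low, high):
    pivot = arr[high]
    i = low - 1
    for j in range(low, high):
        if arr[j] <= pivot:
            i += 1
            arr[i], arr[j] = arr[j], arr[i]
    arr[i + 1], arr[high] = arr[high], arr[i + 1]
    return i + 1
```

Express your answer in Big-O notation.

This is Lomuto partition (single pass over [low, high), where n = high - low). Time complexity: O(n).

Answer: O(n)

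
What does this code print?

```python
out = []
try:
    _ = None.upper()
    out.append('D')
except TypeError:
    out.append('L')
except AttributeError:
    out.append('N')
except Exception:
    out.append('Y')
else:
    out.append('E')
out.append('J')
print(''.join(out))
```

Execution trace: 'N' (except AttributeError) → 'J' (after the try/except). Output: NJ

Answer: NJ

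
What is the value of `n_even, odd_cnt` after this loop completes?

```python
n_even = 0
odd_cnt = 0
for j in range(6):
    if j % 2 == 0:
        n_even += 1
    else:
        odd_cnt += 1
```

Count evens and odds in range(6)
`n_even, odd_cnt` takes the values: (0, 0) → (1, 0) → (1, 1) → (2, 1) → (2, 2) → (3, 2) → (3, 3)

Answer: 3, 3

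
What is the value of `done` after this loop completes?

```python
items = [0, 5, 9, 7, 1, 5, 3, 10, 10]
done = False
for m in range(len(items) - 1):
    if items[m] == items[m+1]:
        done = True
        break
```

Check consecutive duplicates in [0, 5, 9, 7, 1, 5, 3, 10, 10]
`done` takes the values: False → True

Answer: True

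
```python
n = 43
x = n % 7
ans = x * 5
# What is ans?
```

Trace:
`n = 43` → n = 43
`x = n % 7` → x = 1
`ans = x * 5` → ans = 5
So ans = 5

Answer: 5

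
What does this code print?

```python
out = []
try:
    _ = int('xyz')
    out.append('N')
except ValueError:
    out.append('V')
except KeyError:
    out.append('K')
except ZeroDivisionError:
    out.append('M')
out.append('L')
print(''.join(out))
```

Execution trace: 'V' (except ValueError) → 'L' (after the try/except). Output: VL

Answer: VL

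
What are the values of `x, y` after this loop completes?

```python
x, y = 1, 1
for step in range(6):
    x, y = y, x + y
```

Fibonacci: after 6 iterations
`x, y` takes the values: (1, 1) → (1, 2) → (2, 3) → (3, 5) → (5, 8) → (8, 13) → (13, 21)

Answer: 13, 21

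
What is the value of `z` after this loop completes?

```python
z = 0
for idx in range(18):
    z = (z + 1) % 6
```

Increment mod 6, 18 times = 0
`z` takes the values: 0 → 1 → 2 → 3 → 4 → 5 → 0 → 1 → 2 → 3 → 4 → 5 → 0 → 1 → 2 → 3 → 4 → 5 → 0

Answer: 0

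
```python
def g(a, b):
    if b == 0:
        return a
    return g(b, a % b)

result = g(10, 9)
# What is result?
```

g(10, 9) -> g(9, 1) -> g(1, 0) -> 1

Answer: 1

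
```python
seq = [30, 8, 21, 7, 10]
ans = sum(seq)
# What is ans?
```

Trace:
`seq = [30, 8, 21, 7, 10]` → seq = [30, 8, 21, 7, 10]
`ans = sum(seq)` → ans = 76
So ans = 76

Answer: 76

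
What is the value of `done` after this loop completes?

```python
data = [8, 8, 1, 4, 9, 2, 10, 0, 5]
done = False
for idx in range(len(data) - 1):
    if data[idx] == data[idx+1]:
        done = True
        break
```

Check consecutive duplicates in [8, 8, 1, 4, 9, 2, 10, 0, 5]
`done` takes the values: False → True

Answer: True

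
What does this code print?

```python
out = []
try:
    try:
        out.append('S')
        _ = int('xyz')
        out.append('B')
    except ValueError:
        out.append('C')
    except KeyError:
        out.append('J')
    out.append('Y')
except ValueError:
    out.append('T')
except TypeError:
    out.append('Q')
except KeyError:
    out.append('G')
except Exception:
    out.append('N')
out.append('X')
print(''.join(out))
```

Execution trace: 'S' (inner try body) → 'C' (inner except ValueError) → 'Y' (try body, no exception) → 'X' (after the try/except). Output: SCYX

Answer: SCYX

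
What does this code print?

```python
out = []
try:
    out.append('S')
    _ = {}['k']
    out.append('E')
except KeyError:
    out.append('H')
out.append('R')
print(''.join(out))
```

Execution trace: 'S' (try body) → 'H' (except KeyError) → 'R' (after the try/except). Output: SHR

Answer: SHR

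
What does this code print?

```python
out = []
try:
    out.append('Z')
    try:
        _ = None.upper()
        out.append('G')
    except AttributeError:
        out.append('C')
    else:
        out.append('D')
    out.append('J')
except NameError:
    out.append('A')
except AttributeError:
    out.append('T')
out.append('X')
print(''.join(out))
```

Execution trace: 'Z' (try body) → 'C' (inner except AttributeError) → 'J' (try body, no exception) → 'X' (after the try/except). Output: ZCJX

Answer: ZCJX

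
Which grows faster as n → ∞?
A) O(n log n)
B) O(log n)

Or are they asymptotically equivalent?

O(n log n) vs O(log n): Higher order terms dominate.

Answer: A) O(n log n) grows faster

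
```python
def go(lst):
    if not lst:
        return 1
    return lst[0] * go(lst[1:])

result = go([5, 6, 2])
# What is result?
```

Product over [5, 6, 2] = 5 * 6 * 2 = 60

Answer: 60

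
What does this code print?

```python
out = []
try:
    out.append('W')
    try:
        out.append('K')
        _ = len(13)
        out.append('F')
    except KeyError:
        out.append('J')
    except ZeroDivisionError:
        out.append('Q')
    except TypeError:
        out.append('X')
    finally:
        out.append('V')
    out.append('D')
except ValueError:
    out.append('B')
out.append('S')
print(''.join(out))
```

Execution trace: 'W' (try body) → 'K' (inner try body) → 'X' (inner except TypeError) → 'V' (inner finally) → 'D' (try body, no exception) → 'S' (after the try/except). Output: WKXVDS

Answer: WKXVDS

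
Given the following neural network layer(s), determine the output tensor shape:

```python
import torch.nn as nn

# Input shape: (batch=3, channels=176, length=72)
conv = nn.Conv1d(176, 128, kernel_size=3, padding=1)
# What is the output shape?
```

Input: (3, 176, 72) -> Output: (3, 128, 72)

Answer: (3, 128, 72)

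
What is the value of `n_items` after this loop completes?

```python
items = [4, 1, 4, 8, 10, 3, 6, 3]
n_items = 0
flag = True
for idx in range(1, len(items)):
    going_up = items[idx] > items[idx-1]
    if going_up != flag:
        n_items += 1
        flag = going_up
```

Count direction changes in [4, 1, 4, 8, 10, 3, 6, 3]
`n_items` takes the values: 0 → 1 → 2 → 3 → 4 → 5

Answer: 5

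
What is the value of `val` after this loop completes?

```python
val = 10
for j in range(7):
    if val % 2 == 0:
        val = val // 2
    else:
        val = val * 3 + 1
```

Collatz-style transformation from 10
`val` takes the values: 10 → 5 → 16 → 8 → 4 → 2 → 1 → 4

Answer: 4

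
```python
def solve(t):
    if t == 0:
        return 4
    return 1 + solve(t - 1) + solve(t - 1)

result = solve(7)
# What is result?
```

solve(t) = 1 + 2·solve(t-1), solve(0)=4. Closed form: (4+1)·2^7 - 1 = 639.

Answer: 639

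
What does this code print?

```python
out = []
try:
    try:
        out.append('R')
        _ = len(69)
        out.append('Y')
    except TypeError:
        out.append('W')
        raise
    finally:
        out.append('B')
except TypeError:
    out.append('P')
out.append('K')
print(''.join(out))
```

Execution trace: 'R' (inner try body) → 'W' (inner except TypeError) → 'B' (inner finally) → 'P' (outer except TypeError) → 'K' (after the try/except). Output: RWBPK

Answer: RWBPK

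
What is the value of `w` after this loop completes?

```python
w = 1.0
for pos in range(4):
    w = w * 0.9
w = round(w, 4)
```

Exponential decay: 1.0 * 0.9^4
`w` takes the values: 1.0 → 0.9 → 0.81 → 0.729 → 0.6561

Answer: 0.6561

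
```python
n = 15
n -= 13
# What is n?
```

Trace:
`n = 15` → n = 15
`n -= 13` → n = 2
So n = 2

Answer: 2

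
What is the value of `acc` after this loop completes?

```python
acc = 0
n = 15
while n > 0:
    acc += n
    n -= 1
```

Sum 15 down to 1
`acc` takes the values: 0 → 15 → 29 → 42 → 54 → 65 → 75 → 84 → 92 → 99 → 105 → 110 → 114 → 117 → 119 → 120

Answer: 120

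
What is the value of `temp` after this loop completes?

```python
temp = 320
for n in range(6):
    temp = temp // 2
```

Halve 6 times: 320 // 2^6 = 5
`temp` takes the values: 320 → 160 → 80 → 40 → 20 → 10 → 5

Answer: 5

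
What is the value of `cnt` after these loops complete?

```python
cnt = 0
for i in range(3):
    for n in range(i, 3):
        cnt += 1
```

Upper triangle: 3 + 2 + ... + 1
`cnt` takes the values: 0 → 1 → 2 → 3 → 4 → 5 → 6

Answer: 6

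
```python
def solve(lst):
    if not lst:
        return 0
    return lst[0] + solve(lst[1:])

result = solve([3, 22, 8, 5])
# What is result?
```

3 + 22 + 8 + 5 + 0 = 38

Answer: 38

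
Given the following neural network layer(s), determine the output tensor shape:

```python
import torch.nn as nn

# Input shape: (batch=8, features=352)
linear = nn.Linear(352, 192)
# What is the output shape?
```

Input: (8, 352) -> Output: (8, 192)

Answer: (8, 192)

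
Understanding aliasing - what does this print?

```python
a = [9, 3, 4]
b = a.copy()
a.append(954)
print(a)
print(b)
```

Key concept: list.copy() creates independent copy.
Step by step:
`a = [9, 3, 4]` → a = [9, 3, 4]
`b = a.copy()` → b = [9, 3, 4]
`a.append(954)` → a = [9, 3, 4, 954]
`print(a)` → prints [9, 3, 4, 954]
`print(b)` → prints [9, 3, 4]

Answer:
[9, 3, 4, 954]
[9, 3, 4]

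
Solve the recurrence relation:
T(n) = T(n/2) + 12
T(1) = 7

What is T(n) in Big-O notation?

Each step divides n by 2 and adds 12. After log_2(n) steps we reach T(1)=7. So T(n) = 12·log_2(n) + 7 = O(log n).

Answer: O(log n)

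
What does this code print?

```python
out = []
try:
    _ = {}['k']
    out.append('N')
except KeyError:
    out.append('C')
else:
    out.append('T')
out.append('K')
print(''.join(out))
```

Execution trace: 'C' (except KeyError) → 'K' (after the try/except). Output: CK

Answer: CK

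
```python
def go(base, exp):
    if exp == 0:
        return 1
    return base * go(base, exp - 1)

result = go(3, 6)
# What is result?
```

go(3, 6) = 3 * 3 * 3 * 3 * 3 * 3 = 729

Answer: 729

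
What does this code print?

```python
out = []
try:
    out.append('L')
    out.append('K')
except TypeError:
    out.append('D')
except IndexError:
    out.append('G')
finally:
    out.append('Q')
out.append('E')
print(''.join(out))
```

Execution trace: 'L' (try body) → 'K' (try body, no exception) → 'Q' (finally) → 'E' (after the try/except). Output: LKQE

Answer: LKQE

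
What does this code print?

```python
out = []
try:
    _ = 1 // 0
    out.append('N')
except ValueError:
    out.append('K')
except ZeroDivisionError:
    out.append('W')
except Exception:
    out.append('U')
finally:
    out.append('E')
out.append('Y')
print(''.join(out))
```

Execution trace: 'W' (except ZeroDivisionError) → 'E' (finally) → 'Y' (after the try/except). Output: WEY

Answer: WEY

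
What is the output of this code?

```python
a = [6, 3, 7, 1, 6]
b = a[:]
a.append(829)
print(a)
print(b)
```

Key concept: slice [:] creates copy.
Step by step:
`a = [6, 3, 7, 1, 6]` → a = [6, 3, 7, 1, 6]
`b = a[:]` → b = [6, 3, 7, 1, 6]
`a.append(829)` → a = [6, 3, 7, 1, 6, 829]
`print(a)` → prints [6, 3, 7, 1, 6, 829]
`print(b)` → prints [6, 3, 7, 1, 6]

Answer:
[6, 3, 7, 1, 6, 829]
[6, 3, 7, 1, 6]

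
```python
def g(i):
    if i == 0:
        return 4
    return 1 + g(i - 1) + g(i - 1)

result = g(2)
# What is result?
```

g(i) = 1 + 2·g(i-1), g(0)=4. Closed form: (4+1)·2^2 - 1 = 19.

Answer: 19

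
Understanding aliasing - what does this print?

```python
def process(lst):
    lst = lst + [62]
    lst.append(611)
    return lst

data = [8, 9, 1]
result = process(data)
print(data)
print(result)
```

Key concept: rebinding parameter vs mutation.
Step by step:
`data = [8, 9, 1]` → data = [8, 9, 1]
`result = process(data)` → result = [8, 9, 1, 62, 611]
`print(data)` → prints [8, 9, 1]
`print(result)` → prints [8, 9, 1, 62, 611]

Answer:
[8, 9, 1]
[8, 9, 1, 62, 611]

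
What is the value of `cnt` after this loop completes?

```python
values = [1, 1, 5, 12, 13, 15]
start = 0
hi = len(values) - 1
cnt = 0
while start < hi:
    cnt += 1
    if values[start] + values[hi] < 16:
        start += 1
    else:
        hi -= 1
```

Steps to find pair summing to 16
`cnt` takes the values: 0 → 1 → 2 → 3 → 4 → 5

Answer: 5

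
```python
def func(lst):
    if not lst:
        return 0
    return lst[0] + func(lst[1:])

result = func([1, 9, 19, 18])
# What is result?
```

1 + 9 + 19 + 18 + 0 = 47

Answer: 47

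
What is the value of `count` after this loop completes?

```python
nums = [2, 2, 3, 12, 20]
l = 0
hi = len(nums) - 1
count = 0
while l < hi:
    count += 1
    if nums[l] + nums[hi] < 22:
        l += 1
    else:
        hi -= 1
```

Steps to find pair summing to 22
`count` takes the values: 0 → 1 → 2 → 3 → 4

Answer: 4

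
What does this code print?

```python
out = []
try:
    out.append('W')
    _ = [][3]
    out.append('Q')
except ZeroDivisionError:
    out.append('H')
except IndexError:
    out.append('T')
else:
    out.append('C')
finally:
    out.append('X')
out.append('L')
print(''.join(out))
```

Execution trace: 'W' (try body) → 'T' (except IndexError) → 'X' (finally) → 'L' (after the try/except). Output: WTXL

Answer: WTXL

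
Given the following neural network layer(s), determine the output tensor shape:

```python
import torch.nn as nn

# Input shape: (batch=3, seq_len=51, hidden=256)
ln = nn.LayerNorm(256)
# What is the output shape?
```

Input: (3, 51, 256) -> Output: (3, 51, 256)

Answer: (3, 51, 256)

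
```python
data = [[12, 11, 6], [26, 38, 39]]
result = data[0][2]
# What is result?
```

Trace:
`data = [[12, 11, 6], [26, 38, 39]]` → data = [[12, 11, 6], [26, 38, 39]]
`result = data[0][2]` → result = 6
So result = 6

Answer: 6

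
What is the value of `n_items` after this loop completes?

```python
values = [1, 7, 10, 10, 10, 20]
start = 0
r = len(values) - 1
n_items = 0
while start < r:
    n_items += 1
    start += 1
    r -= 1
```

Iterations until pointers meet (list length 6)
`n_items` takes the values: 0 → 1 → 2 → 3

Answer: 3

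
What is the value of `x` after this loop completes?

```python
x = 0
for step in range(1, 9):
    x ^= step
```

XOR of 1 to 8
`x` takes the values: 0 → 1 → 3 → 0 → 4 → 1 → 7 → 0 → 8

Answer: 8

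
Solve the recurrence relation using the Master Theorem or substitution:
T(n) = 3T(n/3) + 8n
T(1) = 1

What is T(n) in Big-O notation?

By Master Theorem: a=3, b=3, f(n)=8n. Since log_3(3) = 1 and f(n) = Θ(n^1), Case 2 applies. T(n) = O(n log n).

Answer: O(n log n)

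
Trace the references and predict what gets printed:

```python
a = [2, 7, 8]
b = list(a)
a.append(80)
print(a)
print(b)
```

Key concept: list() constructor creates copy.
Step by step:
`a = [2, 7, 8]` → a = [2, 7, 8]
`b = list(a)` → b = [2, 7, 8]
`a.append(80)` → a = [2, 7, 8, 80]
`print(a)` → prints [2, 7, 8, 80]
`print(b)` → prints [2, 7, 8]

Answer:
[2, 7, 8, 80]
[2, 7, 8]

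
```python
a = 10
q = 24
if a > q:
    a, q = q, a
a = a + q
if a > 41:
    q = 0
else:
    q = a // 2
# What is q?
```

Trace:
`a = 10` → a = 10
`q = 24` → q = 24
`if a > q: ...` → a > q is False → no variable changes
`a = a + q` → a = 34
`if a > 41: ...` → a > 41 is False, take else branch → q = 17
So q = 17

Answer: 17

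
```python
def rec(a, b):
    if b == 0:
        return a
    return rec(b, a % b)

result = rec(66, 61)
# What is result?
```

rec(66, 61) -> rec(61, 5) -> rec(5, 1) -> rec(1, 0) -> 1

Answer: 1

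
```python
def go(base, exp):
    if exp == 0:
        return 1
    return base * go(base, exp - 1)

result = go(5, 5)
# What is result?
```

go(5, 5) = 5 * 5 * 5 * 5 * 5 = 3125

Answer: 3125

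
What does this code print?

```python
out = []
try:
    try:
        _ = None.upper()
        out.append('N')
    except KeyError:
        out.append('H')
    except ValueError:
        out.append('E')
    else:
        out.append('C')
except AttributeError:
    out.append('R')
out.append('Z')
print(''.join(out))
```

Execution trace: 'R' (outer except AttributeError) → 'Z' (after the try/except). Output: RZ

Answer: RZ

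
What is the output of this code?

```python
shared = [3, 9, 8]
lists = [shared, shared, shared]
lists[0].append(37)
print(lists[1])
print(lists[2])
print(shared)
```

Key concept: list of same reference.
Step by step:
`shared = [3, 9, 8]` → shared = [3, 9, 8]
`lists = [shared, shared, shared]` → lists = [[3, 9, 8], [3, 9, 8], [3, 9, 8]]
`lists[0].append(37)` → shared = [3, 9, 8, 37]; lists = [[3, 9, 8, 37], [3, 9, 8, 37], [3, 9, 8, 37]]
`print(lists[1])` → prints [3, 9, 8, 37]
`print(lists[2])` → prints [3, 9, 8, 37]
`print(shared)` → prints [3, 9, 8, 37]

Answer:
[3, 9, 8, 37]
[3, 9, 8, 37]
[3, 9, 8, 37]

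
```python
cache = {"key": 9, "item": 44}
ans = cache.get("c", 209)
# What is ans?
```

Trace:
`cache = {"key": 9, "item": 44}` → cache = {'key': 9, 'item': 44}
`ans = cache.get("c", 209)` → ans = 209
So ans = 209

Answer: 209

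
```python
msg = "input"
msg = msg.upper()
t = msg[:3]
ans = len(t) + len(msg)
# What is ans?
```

Trace:
`msg = "input"` → msg = 'input'
`msg = msg.upper()` → msg = 'INPUT'
`t = msg[:3]` → t = 'INP'
`ans = len(t) + len(msg)` → ans = 8
So ans = 8

Answer: 8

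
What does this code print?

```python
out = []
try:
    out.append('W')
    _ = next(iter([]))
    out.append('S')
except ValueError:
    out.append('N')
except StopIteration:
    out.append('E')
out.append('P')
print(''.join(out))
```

Execution trace: 'W' (try body) → 'E' (except StopIteration) → 'P' (after the try/except). Output: WEP

Answer: WEP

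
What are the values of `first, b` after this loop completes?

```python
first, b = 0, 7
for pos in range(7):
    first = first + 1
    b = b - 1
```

first goes 0→7, b goes 7→0
`first, b` takes the values: (0, 7) → (1, 7) → (1, 6) → (2, 6) → (2, 5) → (3, 5) → (3, 4) → (4, 4) → (4, 3) → (5, 3) → (5, 2) → (6, 2) → (6, 1) → (7, 1) → (7, 0)

Answer: 7, 0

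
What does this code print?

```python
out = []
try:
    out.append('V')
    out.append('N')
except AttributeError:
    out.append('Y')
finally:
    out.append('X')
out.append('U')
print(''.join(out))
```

Execution trace: 'V' (try body) → 'N' (try body, no exception) → 'X' (finally) → 'U' (after the try/except). Output: VNXU

Answer: VNXU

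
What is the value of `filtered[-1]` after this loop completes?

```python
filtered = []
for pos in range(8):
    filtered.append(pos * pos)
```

Last element of squares 0 to 7
`filtered` takes the values: [] → [0] → [0, 1] → [0, 1, 4] → [0, 1, 4, 9] → [0, 1, 4, 9, 16] → [0, 1, 4, 9, 16, 25] → [0, 1, 4, 9, 16, 25, 36] → [0, 1, 4, 9, 16, 25, 36, 49]
So `filtered[-1]` = 49

Answer: 49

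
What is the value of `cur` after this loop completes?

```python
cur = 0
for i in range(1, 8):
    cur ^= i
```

XOR of 1 to 7
`cur` takes the values: 0 → 1 → 3 → 0 → 4 → 1 → 7 → 0

Answer: 0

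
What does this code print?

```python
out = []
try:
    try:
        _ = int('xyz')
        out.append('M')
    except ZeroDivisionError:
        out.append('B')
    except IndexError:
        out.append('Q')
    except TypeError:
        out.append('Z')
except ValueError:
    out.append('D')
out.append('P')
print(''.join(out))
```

Execution trace: 'D' (outer except ValueError) → 'P' (after the try/except). Output: DP

Answer: DP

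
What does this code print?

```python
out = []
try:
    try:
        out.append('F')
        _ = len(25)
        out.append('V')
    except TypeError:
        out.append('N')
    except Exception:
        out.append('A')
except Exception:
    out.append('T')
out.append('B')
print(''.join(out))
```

Execution trace: 'F' (inner try body) → 'N' (inner except TypeError) → 'B' (after the try/except). Output: FNB

Answer: FNB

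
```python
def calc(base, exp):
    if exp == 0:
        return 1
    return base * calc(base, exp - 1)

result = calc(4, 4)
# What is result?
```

calc(4, 4) = 4 * 4 * 4 * 4 = 256

Answer: 256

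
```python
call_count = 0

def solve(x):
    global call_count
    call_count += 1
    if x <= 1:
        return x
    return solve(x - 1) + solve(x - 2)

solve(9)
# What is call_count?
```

Calls(x) = 1 + Calls(x-1) + Calls(x-2); Calls(0)=Calls(1)=1. For x=9 this gives 109.

Answer: 109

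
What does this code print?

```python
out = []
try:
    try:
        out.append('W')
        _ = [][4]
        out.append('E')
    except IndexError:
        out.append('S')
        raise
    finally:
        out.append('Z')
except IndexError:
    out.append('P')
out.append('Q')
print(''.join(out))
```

Execution trace: 'W' (inner try body) → 'S' (inner except IndexError) → 'Z' (inner finally) → 'P' (outer except IndexError) → 'Q' (after the try/except). Output: WSZPQ

Answer: WSZPQ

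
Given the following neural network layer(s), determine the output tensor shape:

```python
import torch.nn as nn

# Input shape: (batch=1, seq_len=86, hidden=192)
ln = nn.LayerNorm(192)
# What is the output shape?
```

Input: (1, 86, 192) -> Output: (1, 86, 192)

Answer: (1, 86, 192)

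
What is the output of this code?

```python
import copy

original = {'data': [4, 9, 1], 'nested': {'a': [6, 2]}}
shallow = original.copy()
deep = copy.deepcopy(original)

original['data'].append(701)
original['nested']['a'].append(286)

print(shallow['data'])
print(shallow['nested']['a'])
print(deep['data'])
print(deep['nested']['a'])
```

Key concept: comparing shallow vs deep copy.
Step by step:
`original = {'data': [4, 9, 1], 'nested': {'a': [6, 2]}}` → original = {'data': [4, 9, 1], 'nested': {'a': [6, 2]}}
`shallow = original.copy()` → shallow = {'data': [4, 9, 1], 'nested': {'a': [6, 2]}}
`deep = copy.deepcopy(original)` → deep = {'data': [4, 9, 1], 'nested': {'a': [6, 2]}}
`original['data'].append(701)` → original = {'data': [4, 9, 1, 701], 'nested': {'a': [6, 2]}}; shallow = {'data': [4, 9, 1, 701], 'nested': {'a': [6, 2]}}
`original['nested']['a'].append(286)` → original = {'data': [4, 9, 1, 701], 'nested': {'a': [6, 2, 286]}}; shallow = {'data': [4, 9, 1, 701], 'nested': {'a': [6, 2, 286]}}
`print(shallow['data'])` → prints [4, 9, 1, 701]
`print(shallow['nested']['a'])` → prints [6, 2, 286]
`print(deep['data'])` → prints [4, 9, 1]
`print(deep['nested']['a'])` → prints [6, 2]

Answer:
[4, 9, 1, 701]
[6, 2, 286]
[4, 9, 1]
[6, 2]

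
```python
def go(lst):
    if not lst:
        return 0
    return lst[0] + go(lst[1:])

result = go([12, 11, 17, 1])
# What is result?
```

12 + 11 + 17 + 1 + 0 = 41

Answer: 41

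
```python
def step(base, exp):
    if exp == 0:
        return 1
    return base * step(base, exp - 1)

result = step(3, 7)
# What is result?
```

step(3, 7) = 3 * 3 * 3 * 3 * 3 * 3 * 3 = 2187

Answer: 2187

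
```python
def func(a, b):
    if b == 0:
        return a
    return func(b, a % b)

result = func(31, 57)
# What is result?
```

func(31, 57) -> func(57, 31) -> func(31, 26) -> func(26, 5) -> func(5, 1) -> func(1, 0) -> 1

Answer: 1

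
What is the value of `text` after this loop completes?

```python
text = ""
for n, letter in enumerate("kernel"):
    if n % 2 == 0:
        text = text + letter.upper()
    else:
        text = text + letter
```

Uppercase even positions in 'kernel'
`text` takes the values: "" → "K" → "Ke" → "KeR" → "KeRn" → "KeRnE" → "KeRnEl"

Answer: "KeRnEl"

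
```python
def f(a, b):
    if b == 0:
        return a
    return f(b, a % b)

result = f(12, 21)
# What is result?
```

f(12, 21) -> f(21, 12) -> f(12, 9) -> f(9, 3) -> f(3, 0) -> 3

Answer: 3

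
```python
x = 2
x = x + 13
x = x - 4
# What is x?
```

Trace:
`x = 2` → x = 2
`x = x + 13` → x = 15
`x = x - 4` → x = 11
So x = 11

Answer: 11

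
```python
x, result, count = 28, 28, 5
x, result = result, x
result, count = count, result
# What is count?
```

Trace:
`x, result, count = 28, 28, 5` → x = 28; result = 28; count = 5
`x, result = result, x` → x = 28; result = 28
`result, count = count, result` → result = 5; count = 28
So count = 28

Answer: 28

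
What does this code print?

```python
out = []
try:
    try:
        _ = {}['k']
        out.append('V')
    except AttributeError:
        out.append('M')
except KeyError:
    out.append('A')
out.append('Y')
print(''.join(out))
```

Execution trace: 'A' (outer except KeyError) → 'Y' (after the try/except). Output: AY

Answer: AY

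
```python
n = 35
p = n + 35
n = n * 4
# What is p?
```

Trace:
`n = 35` → n = 35
`p = n + 35` → p = 70
`n = n * 4` → n = 140
So p = 70

Answer: 70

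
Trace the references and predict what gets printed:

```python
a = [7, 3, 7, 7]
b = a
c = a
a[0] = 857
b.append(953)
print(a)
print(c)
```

Key concept: multiple aliases.
Step by step:
`a = [7, 3, 7, 7]` → a = [7, 3, 7, 7]
`b = a` → b = [7, 3, 7, 7] (same object as a)
`c = a` → c = [7, 3, 7, 7] (same object as a, b)
`a[0] = 857` → a = [857, 3, 7, 7] (same object as b, c); b = [857, 3, 7, 7] (same object as a, c); c = [857, 3, 7, 7] (same object as a, b)
`b.append(953)` → a = [857, 3, 7, 7, 953] (same object as b, c); b = [857, 3, 7, 7, 953] (same object as a, c); c = [857, 3, 7, 7, 953] (same object as a, b)
`print(a)` → prints [857, 3, 7, 7, 953]
`print(c)` → prints [857, 3, 7, 7, 953]

Answer:
[857, 3, 7, 7, 953]
[857, 3, 7, 7, 953]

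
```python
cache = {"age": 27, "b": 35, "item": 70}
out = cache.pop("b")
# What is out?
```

Trace:
`cache = {"age": 27, "b": 35, "item": 70}` → cache = {'age': 27, 'b': 35, 'item': 70}
`out = cache.pop("b")` → cache = {'age': 27, 'item': 70}; out = 35
So out = 35

Answer: 35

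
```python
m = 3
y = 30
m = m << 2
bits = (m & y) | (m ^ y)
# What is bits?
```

Trace:
`m = 3` → m = 3
`y = 30` → y = 30
`m = m << 2` → m = 12
`bits = (m & y) | (m ^ y)` → bits = 30
So bits = 30

Answer: 30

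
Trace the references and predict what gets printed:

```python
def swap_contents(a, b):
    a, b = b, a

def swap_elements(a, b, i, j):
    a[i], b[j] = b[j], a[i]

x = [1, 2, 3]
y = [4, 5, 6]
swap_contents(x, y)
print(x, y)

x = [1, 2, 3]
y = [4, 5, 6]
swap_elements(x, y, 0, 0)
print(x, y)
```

Key concept: parameter rebinding vs mutation.
Step by step:
`x = [1, 2, 3]` → x = [1, 2, 3]
`y = [4, 5, 6]` → y = [4, 5, 6]
`swap_contents(x, y)` → no visible change to tracked variables
`print(x, y)` → prints [1, 2, 3] [4, 5, 6]
`x = [1, 2, 3]` → x = [1, 2, 3]
`y = [4, 5, 6]` → y = [4, 5, 6]
`swap_elements(x, y, 0, 0)` → x = [4, 2, 3]; y = [1, 5, 6]
`print(x, y)` → prints [4, 2, 3] [1, 5, 6]

Answer:
[1, 2, 3] [4, 5, 6]
[4, 2, 3] [1, 5, 6]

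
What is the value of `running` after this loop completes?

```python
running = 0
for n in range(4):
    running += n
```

Sum of 0 to 3 = 6
`running` takes the values: 0 → 1 → 3 → 6

Answer: 6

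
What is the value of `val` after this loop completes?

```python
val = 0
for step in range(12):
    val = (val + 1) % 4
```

Increment mod 4, 12 times = 0
`val` takes the values: 0 → 1 → 2 → 3 → 0 → 1 → 2 → 3 → 0 → 1 → 2 → 3 → 0

Answer: 0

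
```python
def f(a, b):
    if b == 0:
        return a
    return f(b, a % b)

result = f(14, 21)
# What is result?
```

f(14, 21) -> f(21, 14) -> f(14, 7) -> f(7, 0) -> 7

Answer: 7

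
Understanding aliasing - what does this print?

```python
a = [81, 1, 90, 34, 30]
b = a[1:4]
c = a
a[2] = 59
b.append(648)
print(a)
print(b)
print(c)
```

Key concept: slice vs alias.
Step by step:
`a = [81, 1, 90, 34, 30]` → a = [81, 1, 90, 34, 30]
`b = a[1:4]` → b = [1, 90, 34]
`c = a` → c = [81, 1, 90, 34, 30] (same object as a)
`a[2] = 59` → a = [81, 1, 59, 34, 30] (same object as c); c = [81, 1, 59, 34, 30] (same object as a)
`b.append(648)` → b = [1, 90, 34, 648]
`print(a)` → prints [81, 1, 59, 34, 30]
`print(b)` → prints [1, 90, 34, 648]
`print(c)` → prints [81, 1, 59, 34, 30]

Answer:
[81, 1, 59, 34, 30]
[1, 90, 34, 648]
[81, 1, 59, 34, 30]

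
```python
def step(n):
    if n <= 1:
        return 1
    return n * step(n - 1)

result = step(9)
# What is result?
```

step(9) = 9 * 8 * 7 * 6 * 5 * 4 * 3 * 2 * 1 = 362880

Answer: 362880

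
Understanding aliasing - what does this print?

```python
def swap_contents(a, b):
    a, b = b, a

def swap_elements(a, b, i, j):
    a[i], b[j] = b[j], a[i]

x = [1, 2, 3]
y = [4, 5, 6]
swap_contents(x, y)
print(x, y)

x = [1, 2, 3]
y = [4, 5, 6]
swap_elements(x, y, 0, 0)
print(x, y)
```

Key concept: parameter rebinding vs mutation.
Step by step:
`x = [1, 2, 3]` → x = [1, 2, 3]
`y = [4, 5, 6]` → y = [4, 5, 6]
`swap_contents(x, y)` → no visible change to tracked variables
`print(x, y)` → prints [1, 2, 3] [4, 5, 6]
`x = [1, 2, 3]` → x = [1, 2, 3]
`y = [4, 5, 6]` → y = [4, 5, 6]
`swap_elements(x, y, 0, 0)` → x = [4, 2, 3]; y = [1, 5, 6]
`print(x, y)` → prints [4, 2, 3] [1, 5, 6]

Answer:
[1, 2, 3] [4, 5, 6]
[4, 2, 3] [1, 5, 6]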